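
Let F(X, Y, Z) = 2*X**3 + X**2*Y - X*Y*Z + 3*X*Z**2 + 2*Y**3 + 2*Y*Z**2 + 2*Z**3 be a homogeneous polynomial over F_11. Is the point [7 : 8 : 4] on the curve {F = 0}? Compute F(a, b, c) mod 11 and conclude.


F(7,8,4) ≡ 2 (mod 11); P is NOT on the curve.

Evaluate F(7, 8, 4) term-by-term (mod 11).
  2*X**3 ↦ 2·343·1·1 = 686
  X**2*Y ↦ 1·49·8·1 = 392
  -X*Y*Z ↦ -1·7·8·4 = -224
  3*X*Z**2 ↦ 3·7·1·16 = 336
  2*Y**3 ↦ 2·1·512·1 = 1024
  2*Y*Z**2 ↦ 2·1·8·16 = 256
  2*Z**3 ↦ 2·1·1·64 = 128
Sum: F(7, 8, 4) = (686) + (392) + (-224) + (336) + (1024) + (256) + (128) = 2598.
Reducing mod 11: 2598 ≡ 2 (mod 11).
Since F(a, b, c) ≡ 2 ≠ 0 (mod 11), P does NOT lie on the curve.


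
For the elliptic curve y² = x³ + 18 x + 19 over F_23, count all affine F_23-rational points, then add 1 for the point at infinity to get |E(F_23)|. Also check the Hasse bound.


Affine points = {(3, 10), (3, 13), (5, 2), (5, 21), (8, 10), (8, 13), (9, 6), (9, 17), (10, 7), (10, 16), (12, 10), (12, 13), (13, 9), (13, 14), (14, 5), (14, 18), (22, 0)}; affine count = 17; |E(F_23)| = 18.

Discriminant check: Δ ∝ 4a³ + 27b² = 4·18³ + 27·19² = 4·5832 + 27·361 ≡ 1 (mod 23). Nonzero ⇒ E is nonsingular.
For each x ∈ F_23, compute rhs = x³ + 18·x + 19 mod 23, then count y ∈ F_23 with y² ≡ rhs.
  x = 0: rhs = 19, matching y values: none (0 points).
  x = 1: rhs = 15, matching y values: none (0 points).
  x = 2: rhs = 17, matching y values: none (0 points).
  x = 3: rhs = 8, matching y values: 10, 13 (2 points).
  x = 4: rhs = 17, matching y values: none (0 points).
  x = 5: rhs = 4, matching y values: 2, 21 (2 points).
  x = 6: rhs = 21, matching y values: none (0 points).
  x = 7: rhs = 5, matching y values: none (0 points).
  x = 8: rhs = 8, matching y values: 10, 13 (2 points).
  x = 9: rhs = 13, matching y values: 6, 17 (2 points).
  x = 10: rhs = 3, matching y values: 7, 16 (2 points).
  x = 11: rhs = 7, matching y values: none (0 points).
  x = 12: rhs = 8, matching y values: 10, 13 (2 points).
  x = 13: rhs = 12, matching y values: 9, 14 (2 points).
  x = 14: rhs = 2, matching y values: 5, 18 (2 points).
  x = 15: rhs = 7, matching y values: none (0 points).
  x = 16: rhs = 10, matching y values: none (0 points).
  x = 17: rhs = 17, matching y values: none (0 points).
  x = 18: rhs = 11, matching y values: none (0 points).
  x = 19: rhs = 21, matching y values: none (0 points).
  x = 20: rhs = 7, matching y values: none (0 points).
  x = 21: rhs = 21, matching y values: none (0 points).
  x = 22: rhs = 0, matching y values: 0 (1 points).
Total affine count: 17.
Full point count |E(F_23)| = 17 + 1 = 18.
Hasse bound: |18 − (23+1)| = |-6| = 6 ≤ 2√23 ≈ 9.5917 ✓.


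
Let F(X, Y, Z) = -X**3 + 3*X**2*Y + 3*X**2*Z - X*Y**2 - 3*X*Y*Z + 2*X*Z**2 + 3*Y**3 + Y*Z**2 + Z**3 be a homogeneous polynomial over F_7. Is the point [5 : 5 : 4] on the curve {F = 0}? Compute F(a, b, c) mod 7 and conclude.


F(5,5,4) ≡ 6 (mod 7); P is NOT on the curve.

Evaluate F(5, 5, 4) term-by-term (mod 7).
  -X**3 ↦ -1·125·1·1 = -125
  3*X**2*Y ↦ 3·25·5·1 = 375
  3*X**2*Z ↦ 3·25·1·4 = 300
  -X*Y**2 ↦ -1·5·25·1 = -125
  -3*X*Y*Z ↦ -3·5·5·4 = -300
  2*X*Z**2 ↦ 2·5·1·16 = 160
  3*Y**3 ↦ 3·1·125·1 = 375
  Y*Z**2 ↦ 1·1·5·16 = 80
  Z**3 ↦ 1·1·1·64 = 64
Sum: F(5, 5, 4) = (-125) + (375) + (300) + (-125) + (-300) + (160) + (375) + (80) + (64) = 804.
Reducing mod 7: 804 ≡ 6 (mod 7).
Since F(a, b, c) ≡ 6 ≠ 0 (mod 7), P does NOT lie on the curve.


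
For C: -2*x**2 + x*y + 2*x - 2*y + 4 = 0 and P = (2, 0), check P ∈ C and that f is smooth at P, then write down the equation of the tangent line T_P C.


Tangent line at P: 12 - 6*x = 0.

Step 1: f(2, 0) = 0, so P lies on C.
Step 2: partial derivatives
  f_x(x, y) = -4*x + y + 2, f_y(x, y) = x - 2.
  f_x(P) = -6, f_y(P) = 0 (gradient nonzero, so P is smooth).
Step 3: tangent line at P: -6·(x − 2) + 0·(y − 0) = 0.
Expanding: 12 - 6*x = 0.


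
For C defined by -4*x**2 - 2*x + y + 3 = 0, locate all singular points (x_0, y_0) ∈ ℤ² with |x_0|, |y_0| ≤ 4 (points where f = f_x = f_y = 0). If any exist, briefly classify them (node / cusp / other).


No singular points in the scanned grid; C is smooth there.

Compute partial derivatives:
  f_x = -8*x - 2.
  f_y = 1.
f_y = 1 is a nonzero constant, so f_y never vanishes: no point (x, y) can satisfy f = f_x = f_y = 0. In particular no (x, y) ∈ {−4, ..., 4}² is singular; the curve is smooth.


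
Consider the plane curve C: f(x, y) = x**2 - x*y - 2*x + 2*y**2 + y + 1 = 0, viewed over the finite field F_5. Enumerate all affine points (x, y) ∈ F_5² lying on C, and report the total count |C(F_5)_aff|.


Affine F_5-points: {(1, 0)}; count = 1.

For each of the 25 pairs (x, y) ∈ F_5², evaluate f(x, y) mod 5. Record the zeros.
  x = 0: [0↦1, 1↦4, 2↦1, 3↦2, 4↦2]  zeros at y ∈ ∅
  x = 1: [0↦0, 1↦2, 2↦3, 3↦3, 4↦2]  zeros at y ∈ {0}
  x = 2: [0↦1, 1↦2, 2↦2, 3↦1, 4↦4]  zeros at y ∈ ∅
  x = 3: [0↦4, 1↦4, 2↦3, 3↦1, 4↦3]  zeros at y ∈ ∅
  x = 4: [0↦4, 1↦3, 2↦1, 3↦3, 4↦4]  zeros at y ∈ ∅
Collecting zeros: affine points = {(1, 0)}.
Total count |C(F_5)_aff| = 1.


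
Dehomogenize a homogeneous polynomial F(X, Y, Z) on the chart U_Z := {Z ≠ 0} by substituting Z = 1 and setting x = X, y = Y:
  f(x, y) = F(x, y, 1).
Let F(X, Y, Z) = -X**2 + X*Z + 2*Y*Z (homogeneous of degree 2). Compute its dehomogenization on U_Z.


f(x, y) = -x**2 + x + 2*y

On U_Z we set Z = 1. Each monomial c·X^i·Y^j·Z^k in F becomes c·x^i·y^j·1^k = c·x^i·y^j.
Substituting Z = 1: F(X, Y, 1) = -x**2 + x + 2*y.
Note: deg(f) ≤ deg(F) = 2; strict inequality happens when F is divisible by Z (lost terms).


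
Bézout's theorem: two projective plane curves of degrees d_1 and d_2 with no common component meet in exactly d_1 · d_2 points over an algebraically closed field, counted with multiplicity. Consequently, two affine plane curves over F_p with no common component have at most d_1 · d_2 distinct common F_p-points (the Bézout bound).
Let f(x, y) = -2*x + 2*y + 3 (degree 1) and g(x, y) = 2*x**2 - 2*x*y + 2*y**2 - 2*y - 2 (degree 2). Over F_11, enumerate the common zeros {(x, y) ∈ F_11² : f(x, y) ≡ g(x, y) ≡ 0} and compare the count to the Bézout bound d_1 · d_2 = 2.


Common zeros: {(0, 4), (8, 1)}; count = 2; Bézout bound = 2.

deg(f) = 1, deg(g) = 2, so Bézout bound = 2.
Scan x ∈ F_11. For each x, list the y ∈ F_11 with f(x, y) ≡ 0 and those with g(x, y) ≡ 0 (mod 11); the common zeros in that column are the intersection.
  x = 0: f ≡ 0 at y ∈ {4}; g ≡ 0 at y ∈ {4, 8}; common: {4}.
  x = 1: f ≡ 0 at y ∈ {5}; g ≡ 0 at y ∈ {0, 2}; common: ∅.
  x = 2: f ≡ 0 at y ∈ {6}; g ≡ 0 at y ∈ ∅; common: ∅.
  x = 3: f ≡ 0 at y ∈ {7}; g ≡ 0 at y ∈ ∅; common: ∅.
  x = 4: f ≡ 0 at y ∈ {8}; g ≡ 0 at y ∈ {1, 4}; common: ∅.
  x = 5: f ≡ 0 at y ∈ {9}; g ≡ 0 at y ∈ ∅; common: ∅.
  x = 6: f ≡ 0 at y ∈ {10}; g ≡ 0 at y ∈ ∅; common: ∅.
  x = 7: f ≡ 0 at y ∈ {0}; g ≡ 0 at y ∈ {3, 5}; common: ∅.
  x = 8: f ≡ 0 at y ∈ {1}; g ≡ 0 at y ∈ {1, 8}; common: {1}.
  x = 9: f ≡ 0 at y ∈ {2}; g ≡ 0 at y ∈ {5}; common: ∅.
  x = 10: f ≡ 0 at y ∈ {3}; g ≡ 0 at y ∈ {0}; common: ∅.
Collecting: common zeros = {(0, 4), (8, 1)}, so the count is 2.
Comparison with the Bézout bound: 2 ≤ 2 = deg(f)·deg(g), as expected for curves with no common component (the bound is attained).


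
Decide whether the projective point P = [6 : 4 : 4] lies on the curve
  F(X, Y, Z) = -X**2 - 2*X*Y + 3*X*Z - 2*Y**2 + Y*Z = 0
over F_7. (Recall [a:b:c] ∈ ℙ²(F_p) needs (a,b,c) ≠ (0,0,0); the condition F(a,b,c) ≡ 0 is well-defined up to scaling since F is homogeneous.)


F(6,4,4) ≡ 0 (mod 7); P is on the curve.

Evaluate F(6, 4, 4) term-by-term (mod 7).
  -X**2 ↦ -1·36·1·1 = -36
  -2*X*Y ↦ -2·6·4·1 = -48
  3*X*Z ↦ 3·6·1·4 = 72
  -2*Y**2 ↦ -2·1·16·1 = -32
  Y*Z ↦ 1·1·4·4 = 16
Sum: F(6, 4, 4) = (-36) + (-48) + (72) + (-32) + (16) = -28.
Reducing mod 7: -28 ≡ 0 (mod 7).
Since F(a, b, c) ≡ 0 (mod 7), P lies on the curve.


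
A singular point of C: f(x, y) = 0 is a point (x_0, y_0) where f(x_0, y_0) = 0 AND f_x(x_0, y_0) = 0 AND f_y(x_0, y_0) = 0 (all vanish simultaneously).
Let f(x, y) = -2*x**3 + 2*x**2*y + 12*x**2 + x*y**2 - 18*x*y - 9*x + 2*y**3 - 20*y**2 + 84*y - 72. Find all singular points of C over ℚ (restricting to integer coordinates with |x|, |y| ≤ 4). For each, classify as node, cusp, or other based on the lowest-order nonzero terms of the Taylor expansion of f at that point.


Singular points: {(3, 3)}; classification: cusp.

Compute partial derivatives:
  f_x = -6*x**2 + 4*x*y + 24*x + y**2 - 18*y - 9.
  f_y = 2*x**2 + 2*x*y - 18*x + 6*y**2 - 40*y + 84.
Scan x_0 ∈ {−4, ..., 4}. For each x_0, f_y(x_0, y) is a polynomial in y; find its integer roots y ∈ {−4, ..., 4}, then test f_x and f at those candidates.
  x = -4: f_y(-4, y) = 6*y**2 - 48*y + 188; no integer root y with |y| ≤ 4.
  x = -3: f_y(-3, y) = 6*y**2 - 46*y + 156; no integer root y with |y| ≤ 4.
  x = -2: f_y(-2, y) = 6*y**2 - 44*y + 128; no integer root y with |y| ≤ 4.
  x = -1: f_y(-1, y) = 6*y**2 - 42*y + 104; no integer root y with |y| ≤ 4.
  x = 0: f_y(0, y) = 6*y**2 - 40*y + 84; no integer root y with |y| ≤ 4.
  x = 1: f_y(1, y) = 6*y**2 - 38*y + 68; no integer root y with |y| ≤ 4.
  x = 2: f_y(2, y) = 6*y**2 - 36*y + 56; no integer root y with |y| ≤ 4.
  x = 3: f_y(3, y) = 6*y**2 - 34*y + 48; vanishes at y ∈ {3}. (3, 3): f_x = 0, f = 0 — SINGULAR.
  x = 4: f_y(4, y) = 6*y**2 - 32*y + 44; no integer root y with |y| ≤ 4.
Only singular point on the grid: (3, 3).
Classify: substitute x = 3 + u, y = 3 + v and expand: f = -2*u**3 + 2*u**2*v + u*v**2 + 2*v**3 + v**2.
No constant or linear terms (consistent with a singular point). Quadratic part: v**2. Cubic part: -2*u**3 + 2*u**2*v + u*v**2 + 2*v**3.
The quadratic part v**2 is a perfect square, so there is a single (double) tangent line v = 0, i.e. y = 3. Restricting the cubic part to that line (v = 0) leaves -2*u**3 ≠ 0, so f is not divisible by v and the branch is v² ≈ 2*u**3 to lowest order — this is a cusp.
Classification: cusp.


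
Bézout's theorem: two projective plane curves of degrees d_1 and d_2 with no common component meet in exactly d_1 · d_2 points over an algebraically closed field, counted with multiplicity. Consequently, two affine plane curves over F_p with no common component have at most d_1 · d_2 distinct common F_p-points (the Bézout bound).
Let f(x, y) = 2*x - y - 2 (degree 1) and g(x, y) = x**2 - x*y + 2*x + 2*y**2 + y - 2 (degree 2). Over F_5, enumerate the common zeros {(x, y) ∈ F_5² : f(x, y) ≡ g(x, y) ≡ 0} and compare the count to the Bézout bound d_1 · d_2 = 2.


Common zeros: ∅; count = 0; Bézout bound = 2.

deg(f) = 1, deg(g) = 2, so Bézout bound = 2.
Scan x ∈ F_5. For each x, list the y ∈ F_5 with f(x, y) ≡ 0 and those with g(x, y) ≡ 0 (mod 5); the common zeros in that column are the intersection.
  x = 0: f ≡ 0 at y ∈ {3}; g ≡ 0 at y ∈ ∅; common: ∅.
  x = 1: f ≡ 0 at y ∈ {0}; g ≡ 0 at y ∈ ∅; common: ∅.
  x = 2: f ≡ 0 at y ∈ {2}; g ≡ 0 at y ∈ ∅; common: ∅.
  x = 3: f ≡ 0 at y ∈ {4}; g ≡ 0 at y ∈ {3}; common: ∅.
  x = 4: f ≡ 0 at y ∈ {1}; g ≡ 0 at y ∈ ∅; common: ∅.
Collecting: common zeros = ∅, so the count is 0.
Comparison with the Bézout bound: 0 ≤ 2 = deg(f)·deg(g), as expected for curves with no common component (the affine F_5-count falls short of the bound because intersections may lie at infinity, over extension fields, or carry multiplicity).


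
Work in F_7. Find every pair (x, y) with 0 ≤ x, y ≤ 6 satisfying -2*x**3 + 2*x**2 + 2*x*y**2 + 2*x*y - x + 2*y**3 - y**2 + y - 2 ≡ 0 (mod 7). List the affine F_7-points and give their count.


Affine F_7-points: {(0, 1), (1, 5), (1, 6), (2, 3), (4, 1), (4, 3), (5, 2)}; count = 7.

For each of the 49 pairs (x, y) ∈ F_7², evaluate f(x, y) mod 7. Record the zeros.
  x = 0: [0↦5, 1↦0, 2↦5, 3↦4, 4↦2, 5↦4, 6↦1]  zeros at y ∈ {1}
  x = 1: [0↦4, 1↦3, 2↦2, 3↦6, 4↦6, 5↦0, 6↦0]  zeros at y ∈ {5, 6}
  x = 2: [0↦2, 1↦5, 2↦5, 3↦0, 4↦2, 5↦2, 6↦5]  zeros at y ∈ {3}
  x = 3: [0↦1, 1↦1, 2↦2, 3↦2, 4↦6, 5↦5, 6↦4]  zeros at y ∈ ∅
  x = 4: [0↦3, 1↦0, 2↦2, 3↦0, 4↦6, 5↦4, 6↦6]  zeros at y ∈ {1, 3}
  x = 5: [0↦3, 1↦4, 2↦0, 3↦3, 4↦4, 5↦1, 6↦6]  zeros at y ∈ {2}
  x = 6: [0↦3, 1↦1, 2↦5, 3↦6, 4↦2, 5↦5, 6↦6]  zeros at y ∈ ∅
Collecting zeros: affine points = {(0, 1), (1, 5), (1, 6), (2, 3), (4, 1), (4, 3), (5, 2)}.
Total count |C(F_7)_aff| = 7.


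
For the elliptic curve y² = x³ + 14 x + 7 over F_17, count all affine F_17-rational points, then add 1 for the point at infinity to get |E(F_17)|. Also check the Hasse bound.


Affine points = {(2, 3), (2, 14), (3, 5), (3, 12), (4, 5), (4, 12), (5, 7), (5, 10), (6, 1), (6, 16), (8, 6), (8, 11), (10, 5), (10, 12), (11, 8), (11, 9), (12, 4), (12, 13), (16, 3), (16, 14)}; affine count = 20; |E(F_17)| = 21.

Discriminant check: Δ ∝ 4a³ + 27b² = 4·14³ + 27·7² = 4·2744 + 27·49 ≡ 8 (mod 17). Nonzero ⇒ E is nonsingular.
For each x ∈ F_17, compute rhs = x³ + 14·x + 7 mod 17, then count y ∈ F_17 with y² ≡ rhs.
  x = 0: rhs = 7, matching y values: none (0 points).
  x = 1: rhs = 5, matching y values: none (0 points).
  x = 2: rhs = 9, matching y values: 3, 14 (2 points).
  x = 3: rhs = 8, matching y values: 5, 12 (2 points).
  x = 4: rhs = 8, matching y values: 5, 12 (2 points).
  x = 5: rhs = 15, matching y values: 7, 10 (2 points).
  x = 6: rhs = 1, matching y values: 1, 16 (2 points).
  x = 7: rhs = 6, matching y values: none (0 points).
  x = 8: rhs = 2, matching y values: 6, 11 (2 points).
  x = 9: rhs = 12, matching y values: none (0 points).
  x = 10: rhs = 8, matching y values: 5, 12 (2 points).
  x = 11: rhs = 13, matching y values: 8, 9 (2 points).
  x = 12: rhs = 16, matching y values: 4, 13 (2 points).
  x = 13: rhs = 6, matching y values: none (0 points).
  x = 14: rhs = 6, matching y values: none (0 points).
  x = 15: rhs = 5, matching y values: none (0 points).
  x = 16: rhs = 9, matching y values: 3, 14 (2 points).
Total affine count: 20.
Full point count |E(F_17)| = 20 + 1 = 21.
Hasse bound: |21 − (17+1)| = |3| = 3 ≤ 2√17 ≈ 8.2462 ✓.


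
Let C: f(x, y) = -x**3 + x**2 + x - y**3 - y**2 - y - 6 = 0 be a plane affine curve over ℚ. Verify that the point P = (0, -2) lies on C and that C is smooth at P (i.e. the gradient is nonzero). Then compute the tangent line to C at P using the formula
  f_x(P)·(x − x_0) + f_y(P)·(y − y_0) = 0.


Tangent line at P: x - 9*y - 18 = 0.

Step 1: f(0, -2) = 0, so P lies on C.
Step 2: partial derivatives
  f_x(x, y) = -3*x**2 + 2*x + 1, f_y(x, y) = -3*y**2 - 2*y - 1.
  f_x(P) = 1, f_y(P) = -9 (gradient nonzero, so P is smooth).
Step 3: tangent line at P: 1·(x − 0) + -9·(y − -2) = 0.
Expanding: x - 9*y - 18 = 0.


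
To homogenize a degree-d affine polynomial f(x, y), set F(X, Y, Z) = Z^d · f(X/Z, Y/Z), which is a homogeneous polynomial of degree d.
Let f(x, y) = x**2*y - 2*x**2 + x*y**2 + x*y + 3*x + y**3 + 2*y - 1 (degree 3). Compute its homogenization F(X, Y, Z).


F(X, Y, Z) = X**2*Y - 2*X**2*Z + X*Y**2 + X*Y*Z + 3*X*Z**2 + Y**3 + 2*Y*Z**2 - Z**3

deg(f) = 3.
Substitute x = X/Z, y = Y/Z into f, then multiply by Z^3.
  monomial 1·x^2·y^1 ↦ 1·X^2·Y^1·Z^0.
  monomial -2·x^2·y^0 ↦ -2·X^2·Y^0·Z^1.
  monomial 1·x^1·y^2 ↦ 1·X^1·Y^2·Z^0.
  monomial 1·x^1·y^1 ↦ 1·X^1·Y^1·Z^1.
  monomial 3·x^1·y^0 ↦ 3·X^1·Y^0·Z^2.
  monomial 1·x^0·y^3 ↦ 1·X^0·Y^3·Z^0.
  monomial 2·x^0·y^1 ↦ 2·X^0·Y^1·Z^2.
  monomial -1·x^0·y^0 ↦ -1·X^0·Y^0·Z^3.
Collecting: F(X, Y, Z) = X**2*Y - 2*X**2*Z + X*Y**2 + X*Y*Z + 3*X*Z**2 + Y**3 + 2*Y*Z**2 - Z**3.


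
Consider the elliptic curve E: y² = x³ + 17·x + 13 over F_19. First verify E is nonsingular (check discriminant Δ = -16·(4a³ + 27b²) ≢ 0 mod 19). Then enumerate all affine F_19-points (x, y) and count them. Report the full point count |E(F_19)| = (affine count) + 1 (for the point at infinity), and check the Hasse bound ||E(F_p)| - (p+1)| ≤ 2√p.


Affine points = {(2, 6), (2, 13), (7, 0), (10, 9), (10, 10), (11, 7), (11, 12), (12, 8), (12, 11), (16, 7), (16, 12), (17, 3), (17, 16)}; affine count = 13; |E(F_19)| = 14.

Discriminant check: Δ ∝ 4a³ + 27b² = 4·17³ + 27·13² = 4·4913 + 27·169 ≡ 9 (mod 19). Nonzero ⇒ E is nonsingular.
For each x ∈ F_19, compute rhs = x³ + 17·x + 13 mod 19, then count y ∈ F_19 with y² ≡ rhs.
  x = 0: rhs = 13, matching y values: none (0 points).
  x = 1: rhs = 12, matching y values: none (0 points).
  x = 2: rhs = 17, matching y values: 6, 13 (2 points).
  x = 3: rhs = 15, matching y values: none (0 points).
  x = 4: rhs = 12, matching y values: none (0 points).
  x = 5: rhs = 14, matching y values: none (0 points).
  x = 6: rhs = 8, matching y values: none (0 points).
  x = 7: rhs = 0, matching y values: 0 (1 points).
  x = 8: rhs = 15, matching y values: none (0 points).
  x = 9: rhs = 2, matching y values: none (0 points).
  x = 10: rhs = 5, matching y values: 9, 10 (2 points).
  x = 11: rhs = 11, matching y values: 7, 12 (2 points).
  x = 12: rhs = 7, matching y values: 8, 11 (2 points).
  x = 13: rhs = 18, matching y values: none (0 points).
  x = 14: rhs = 12, matching y values: none (0 points).
  x = 15: rhs = 14, matching y values: none (0 points).
  x = 16: rhs = 11, matching y values: 7, 12 (2 points).
  x = 17: rhs = 9, matching y values: 3, 16 (2 points).
  x = 18: rhs = 14, matching y values: none (0 points).
Total affine count: 13.
Full point count |E(F_19)| = 13 + 1 = 14.
Hasse bound: |14 − (19+1)| = |-6| = 6 ≤ 2√19 ≈ 8.7178 ✓.


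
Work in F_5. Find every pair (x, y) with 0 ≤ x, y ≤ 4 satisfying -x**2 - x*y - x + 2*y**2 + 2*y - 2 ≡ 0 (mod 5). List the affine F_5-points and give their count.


Affine F_5-points: {(0, 2), (2, 2), (2, 3), (4, 3)}; count = 4.

For each of the 25 pairs (x, y) ∈ F_5², evaluate f(x, y) mod 5. Record the zeros.
  x = 0: [0↦3, 1↦2, 2↦0, 3↦2, 4↦3]  zeros at y ∈ {2}
  x = 1: [0↦1, 1↦4, 2↦1, 3↦2, 4↦2]  zeros at y ∈ ∅
  x = 2: [0↦2, 1↦4, 2↦0, 3↦0, 4↦4]  zeros at y ∈ {2, 3}
  x = 3: [0↦1, 1↦2, 2↦2, 3↦1, 4↦4]  zeros at y ∈ ∅
  x = 4: [0↦3, 1↦3, 2↦2, 3↦0, 4↦2]  zeros at y ∈ {3}
Collecting zeros: affine points = {(0, 2), (2, 2), (2, 3), (4, 3)}.
Total count |C(F_5)_aff| = 4.


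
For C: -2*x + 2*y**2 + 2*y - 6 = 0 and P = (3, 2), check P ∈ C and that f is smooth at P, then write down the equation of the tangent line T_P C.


Tangent line at P: -2*x + 10*y - 14 = 0.

Step 1: f(3, 2) = 0, so P lies on C.
Step 2: partial derivatives
  f_x(x, y) = -2, f_y(x, y) = 4*y + 2.
  f_x(P) = -2, f_y(P) = 10 (gradient nonzero, so P is smooth).
Step 3: tangent line at P: -2·(x − 3) + 10·(y − 2) = 0.
Expanding: -2*x + 10*y - 14 = 0.


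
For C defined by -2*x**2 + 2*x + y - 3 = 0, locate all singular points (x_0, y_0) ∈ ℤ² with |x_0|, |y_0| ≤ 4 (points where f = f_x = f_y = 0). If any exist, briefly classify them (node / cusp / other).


No singular points in the scanned grid; C is smooth there.

Compute partial derivatives:
  f_x = 2 - 4*x.
  f_y = 1.
f_y = 1 is a nonzero constant, so f_y never vanishes: no point (x, y) can satisfy f = f_x = f_y = 0. In particular no (x, y) ∈ {−4, ..., 4}² is singular; the curve is smooth.


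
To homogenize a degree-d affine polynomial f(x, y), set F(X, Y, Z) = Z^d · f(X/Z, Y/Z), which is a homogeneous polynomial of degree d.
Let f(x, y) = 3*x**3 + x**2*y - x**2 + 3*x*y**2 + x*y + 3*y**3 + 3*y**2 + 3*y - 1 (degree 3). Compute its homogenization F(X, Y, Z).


F(X, Y, Z) = 3*X**3 + X**2*Y - X**2*Z + 3*X*Y**2 + X*Y*Z + 3*Y**3 + 3*Y**2*Z + 3*Y*Z**2 - Z**3

deg(f) = 3.
Substitute x = X/Z, y = Y/Z into f, then multiply by Z^3.
  monomial 3·x^3·y^0 ↦ 3·X^3·Y^0·Z^0.
  monomial 1·x^2·y^1 ↦ 1·X^2·Y^1·Z^0.
  monomial -1·x^2·y^0 ↦ -1·X^2·Y^0·Z^1.
  monomial 3·x^1·y^2 ↦ 3·X^1·Y^2·Z^0.
  monomial 1·x^1·y^1 ↦ 1·X^1·Y^1·Z^1.
  monomial 3·x^0·y^3 ↦ 3·X^0·Y^3·Z^0.
  monomial 3·x^0·y^2 ↦ 3·X^0·Y^2·Z^1.
  monomial 3·x^0·y^1 ↦ 3·X^0·Y^1·Z^2.
  monomial -1·x^0·y^0 ↦ -1·X^0·Y^0·Z^3.
Collecting: F(X, Y, Z) = 3*X**3 + X**2*Y - X**2*Z + 3*X*Y**2 + X*Y*Z + 3*Y**3 + 3*Y**2*Z + 3*Y*Z**2 - Z**3.


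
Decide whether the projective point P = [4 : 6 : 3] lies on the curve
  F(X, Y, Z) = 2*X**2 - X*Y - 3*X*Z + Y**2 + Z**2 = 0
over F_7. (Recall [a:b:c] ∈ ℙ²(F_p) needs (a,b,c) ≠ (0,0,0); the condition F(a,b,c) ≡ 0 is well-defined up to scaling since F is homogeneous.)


F(4,6,3) ≡ 3 (mod 7); P is NOT on the curve.

Evaluate F(4, 6, 3) term-by-term (mod 7).
  2*X**2 ↦ 2·16·1·1 = 32
  -X*Y ↦ -1·4·6·1 = -24
  -3*X*Z ↦ -3·4·1·3 = -36
  Y**2 ↦ 1·1·36·1 = 36
  Z**2 ↦ 1·1·1·9 = 9
Sum: F(4, 6, 3) = (32) + (-24) + (-36) + (36) + (9) = 17.
Reducing mod 7: 17 ≡ 3 (mod 7).
Since F(a, b, c) ≡ 3 ≠ 0 (mod 7), P does NOT lie on the curve.


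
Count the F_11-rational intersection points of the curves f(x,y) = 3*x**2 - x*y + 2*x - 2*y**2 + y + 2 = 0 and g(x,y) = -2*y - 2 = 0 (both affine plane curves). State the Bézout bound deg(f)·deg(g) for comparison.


Common zeros: ∅; count = 0; Bézout bound = 2.

deg(f) = 2, deg(g) = 1, so Bézout bound = 2.
Scan x ∈ F_11. For each x, list the y ∈ F_11 with f(x, y) ≡ 0 and those with g(x, y) ≡ 0 (mod 11); the common zeros in that column are the intersection.
  x = 0: f ≡ 0 at y ∈ ∅; g ≡ 0 at y ∈ {10}; common: ∅.
  x = 1: f ≡ 0 at y ∈ {3, 8}; g ≡ 0 at y ∈ {10}; common: ∅.
  x = 2: f ≡ 0 at y ∈ ∅; g ≡ 0 at y ∈ {10}; common: ∅.
  x = 3: f ≡ 0 at y ∈ {3, 7}; g ≡ 0 at y ∈ {10}; common: ∅.
  x = 4: f ≡ 0 at y ∈ {2}; g ≡ 0 at y ∈ {10}; common: ∅.
  x = 5: f ≡ 0 at y ∈ ∅; g ≡ 0 at y ∈ {10}; common: ∅.
  x = 6: f ≡ 0 at y ∈ {7}; g ≡ 0 at y ∈ {10}; common: ∅.
  x = 7: f ≡ 0 at y ∈ {2, 6}; g ≡ 0 at y ∈ {10}; common: ∅.
  x = 8: f ≡ 0 at y ∈ ∅; g ≡ 0 at y ∈ {10}; common: ∅.
  x = 9: f ≡ 0 at y ∈ {1, 6}; g ≡ 0 at y ∈ {10}; common: ∅.
  x = 10: f ≡ 0 at y ∈ ∅; g ≡ 0 at y ∈ {10}; common: ∅.
Collecting: common zeros = ∅, so the count is 0.
Comparison with the Bézout bound: 0 ≤ 2 = deg(f)·deg(g), as expected for curves with no common component (the affine F_11-count falls short of the bound because intersections may lie at infinity, over extension fields, or carry multiplicity).


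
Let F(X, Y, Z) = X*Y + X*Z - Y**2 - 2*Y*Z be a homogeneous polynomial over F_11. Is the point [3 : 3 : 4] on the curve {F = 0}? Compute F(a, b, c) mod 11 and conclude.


F(3,3,4) ≡ 10 (mod 11); P is NOT on the curve.

Evaluate F(3, 3, 4) term-by-term (mod 11).
  X*Y ↦ 1·3·3·1 = 9
  X*Z ↦ 1·3·1·4 = 12
  -Y**2 ↦ -1·1·9·1 = -9
  -2*Y*Z ↦ -2·1·3·4 = -24
Sum: F(3, 3, 4) = (9) + (12) + (-9) + (-24) = -12.
Reducing mod 11: -12 ≡ 10 (mod 11).
Since F(a, b, c) ≡ 10 ≠ 0 (mod 11), P does NOT lie on the curve.


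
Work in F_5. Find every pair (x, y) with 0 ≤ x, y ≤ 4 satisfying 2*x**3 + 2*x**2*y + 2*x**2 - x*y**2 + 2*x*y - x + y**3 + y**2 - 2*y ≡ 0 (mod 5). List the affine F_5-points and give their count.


Affine F_5-points: {(0, 0), (0, 1), (0, 3), (1, 2), (1, 4), (2, 3), (2, 4), (3, 1), (4, 3)}; count = 9.

For each of the 25 pairs (x, y) ∈ F_5², evaluate f(x, y) mod 5. Record the zeros.
  x = 0: [0↦0, 1↦0, 2↦3, 3↦0, 4↦2]  zeros at y ∈ {0, 1, 3}
  x = 1: [0↦3, 1↦1, 2↦0, 3↦1, 4↦0]  zeros at y ∈ {2, 4}
  x = 2: [0↦2, 1↦2, 2↦1, 3↦0, 4↦0]  zeros at y ∈ {3, 4}
  x = 3: [0↦4, 1↦0, 2↦3, 3↦4, 4↦4]  zeros at y ∈ {1}
  x = 4: [0↦1, 1↦2, 2↦3, 3↦0, 4↦4]  zeros at y ∈ {3}
Collecting zeros: affine points = {(0, 0), (0, 1), (0, 3), (1, 2), (1, 4), (2, 3), (2, 4), (3, 1), (4, 3)}.
Total count |C(F_5)_aff| = 9.


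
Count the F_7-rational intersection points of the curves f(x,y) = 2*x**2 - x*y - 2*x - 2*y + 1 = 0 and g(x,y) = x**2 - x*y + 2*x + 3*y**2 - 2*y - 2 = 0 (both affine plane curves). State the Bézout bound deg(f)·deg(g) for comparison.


Common zeros: {(2, 3)}; count = 1; Bézout bound = 4.

deg(f) = 2, deg(g) = 2, so Bézout bound = 4.
Scan x ∈ F_7. For each x, list the y ∈ F_7 with f(x, y) ≡ 0 and those with g(x, y) ≡ 0 (mod 7); the common zeros in that column are the intersection.
  x = 0: f ≡ 0 at y ∈ {4}; g ≡ 0 at y ∈ {5}; common: ∅.
  x = 1: f ≡ 0 at y ∈ {5}; g ≡ 0 at y ∈ {2, 6}; common: ∅.
  x = 2: f ≡ 0 at y ∈ {3}; g ≡ 0 at y ∈ {3}; common: {3}.
  x = 3: f ≡ 0 at y ∈ {4}; g ≡ 0 at y ∈ {5, 6}; common: ∅.
  x = 4: f ≡ 0 at y ∈ {3}; g ≡ 0 at y ∈ ∅; common: ∅.
  x = 5: f ≡ 0 at y ∈ ∅; g ≡ 0 at y ∈ ∅; common: ∅.
  x = 6: f ≡ 0 at y ∈ {5}; g ≡ 0 at y ∈ {2, 3}; common: ∅.
Collecting: common zeros = {(2, 3)}, so the count is 1.
Comparison with the Bézout bound: 1 ≤ 4 = deg(f)·deg(g), as expected for curves with no common component (the affine F_7-count falls short of the bound because intersections may lie at infinity, over extension fields, or carry multiplicity).


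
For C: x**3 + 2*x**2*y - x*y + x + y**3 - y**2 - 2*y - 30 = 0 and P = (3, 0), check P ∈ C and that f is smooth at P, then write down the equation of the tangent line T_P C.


Tangent line at P: 28*x + 13*y - 84 = 0.

Step 1: f(3, 0) = 0, so P lies on C.
Step 2: partial derivatives
  f_x(x, y) = 3*x**2 + 4*x*y - y + 1, f_y(x, y) = 2*x**2 - x + 3*y**2 - 2*y - 2.
  f_x(P) = 28, f_y(P) = 13 (gradient nonzero, so P is smooth).
Step 3: tangent line at P: 28·(x − 3) + 13·(y − 0) = 0.
Expanding: 28*x + 13*y - 84 = 0.


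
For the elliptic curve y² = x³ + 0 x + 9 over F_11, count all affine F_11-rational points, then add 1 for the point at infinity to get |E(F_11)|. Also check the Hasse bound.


Affine points = {(0, 3), (0, 8), (3, 5), (3, 6), (6, 4), (6, 7), (7, 0), (8, 2), (8, 9), (9, 1), (9, 10)}; affine count = 11; |E(F_11)| = 12.

Discriminant check: Δ ∝ 4a³ + 27b² = 4·0³ + 27·9² = 4·0 + 27·81 ≡ 9 (mod 11). Nonzero ⇒ E is nonsingular.
For each x ∈ F_11, compute rhs = x³ + 0·x + 9 mod 11, then count y ∈ F_11 with y² ≡ rhs.
  x = 0: rhs = 9, matching y values: 3, 8 (2 points).
  x = 1: rhs = 10, matching y values: none (0 points).
  x = 2: rhs = 6, matching y values: none (0 points).
  x = 3: rhs = 3, matching y values: 5, 6 (2 points).
  x = 4: rhs = 7, matching y values: none (0 points).
  x = 5: rhs = 2, matching y values: none (0 points).
  x = 6: rhs = 5, matching y values: 4, 7 (2 points).
  x = 7: rhs = 0, matching y values: 0 (1 points).
  x = 8: rhs = 4, matching y values: 2, 9 (2 points).
  x = 9: rhs = 1, matching y values: 1, 10 (2 points).
  x = 10: rhs = 8, matching y values: none (0 points).
Total affine count: 11.
Full point count |E(F_11)| = 11 + 1 = 12.
Hasse bound: |12 − (11+1)| = |0| = 0 ≤ 2√11 ≈ 6.6332 ✓.


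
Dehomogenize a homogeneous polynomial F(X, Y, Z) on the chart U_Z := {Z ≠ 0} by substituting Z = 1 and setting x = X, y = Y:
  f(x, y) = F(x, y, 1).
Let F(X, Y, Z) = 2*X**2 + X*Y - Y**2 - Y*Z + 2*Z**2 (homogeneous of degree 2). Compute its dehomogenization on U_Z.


f(x, y) = 2*x**2 + x*y - y**2 - y + 2

On U_Z we set Z = 1. Each monomial c·X^i·Y^j·Z^k in F becomes c·x^i·y^j·1^k = c·x^i·y^j.
Substituting Z = 1: F(X, Y, 1) = 2*x**2 + x*y - y**2 - y + 2.
Note: deg(f) ≤ deg(F) = 2; strict inequality happens when F is divisible by Z (lost terms).


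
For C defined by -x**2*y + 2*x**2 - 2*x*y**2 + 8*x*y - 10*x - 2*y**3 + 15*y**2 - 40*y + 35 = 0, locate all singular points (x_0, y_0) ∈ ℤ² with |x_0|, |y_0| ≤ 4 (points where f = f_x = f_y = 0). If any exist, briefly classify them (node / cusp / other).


Singular points: {(-2, 3)}; classification: node.

Compute partial derivatives:
  f_x = -2*x*y + 4*x - 2*y**2 + 8*y - 10.
  f_y = -x**2 - 4*x*y + 8*x - 6*y**2 + 30*y - 40.
Scan x_0 ∈ {−4, ..., 4}. For each x_0, f_y(x_0, y) is a polynomial in y; find its integer roots y ∈ {−4, ..., 4}, then test f_x and f at those candidates.
  x = -4: f_y(-4, y) = -6*y**2 + 46*y - 88; vanishes at y ∈ {4}. (-4, 4): f_x = 6 ≠ 0.
  x = -3: f_y(-3, y) = -6*y**2 + 42*y - 73; no integer root y with |y| ≤ 4.
  x = -2: f_y(-2, y) = -6*y**2 + 38*y - 60; vanishes at y ∈ {3}. (-2, 3): f_x = 0, f = 0 — SINGULAR.
  x = -1: f_y(-1, y) = -6*y**2 + 34*y - 49; no integer root y with |y| ≤ 4.
  x = 0: f_y(0, y) = -6*y**2 + 30*y - 40; no integer root y with |y| ≤ 4.
  x = 1: f_y(1, y) = -6*y**2 + 26*y - 33; no integer root y with |y| ≤ 4.
  x = 2: f_y(2, y) = -6*y**2 + 22*y - 28; no integer root y with |y| ≤ 4.
  x = 3: f_y(3, y) = -6*y**2 + 18*y - 25; no integer root y with |y| ≤ 4.
  x = 4: f_y(4, y) = -6*y**2 + 14*y - 24; no integer root y with |y| ≤ 4.
Only singular point on the grid: (-2, 3).
Classify: substitute x = -2 + u, y = 3 + v and expand: f = -u**2*v - u**2 - 2*u*v**2 - 2*v**3 + v**2.
No constant or linear terms (consistent with a singular point). Quadratic part: -u**2 + v**2. Cubic part: -u**2*v - 2*u*v**2 - 2*v**3.
The quadratic part v**2 - u**2 = (v − u)(v + u) splits into two distinct linear factors, so there are two distinct tangent lines y − 3 = ±(x − -2) — this is a node (ordinary double point).
Classification: node.


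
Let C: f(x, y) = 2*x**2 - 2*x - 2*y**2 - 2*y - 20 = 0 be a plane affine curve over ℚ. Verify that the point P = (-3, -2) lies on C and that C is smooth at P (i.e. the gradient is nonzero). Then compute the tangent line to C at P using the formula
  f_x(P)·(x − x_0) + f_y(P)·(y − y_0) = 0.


Tangent line at P: -14*x + 6*y - 30 = 0.

Step 1: f(-3, -2) = 0, so P lies on C.
Step 2: partial derivatives
  f_x(x, y) = 4*x - 2, f_y(x, y) = -4*y - 2.
  f_x(P) = -14, f_y(P) = 6 (gradient nonzero, so P is smooth).
Step 3: tangent line at P: -14·(x − -3) + 6·(y − -2) = 0.
Expanding: -14*x + 6*y - 30 = 0.


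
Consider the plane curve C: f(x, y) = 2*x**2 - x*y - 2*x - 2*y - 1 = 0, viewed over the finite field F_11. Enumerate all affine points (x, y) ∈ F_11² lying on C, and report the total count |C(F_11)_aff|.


Affine F_11-points: {(0, 5), (1, 7), (2, 9), (3, 0), (4, 2), (5, 4), (6, 6), (7, 8), (8, 10), (9, 0), (9, 1), (9, 2), (9, 3), (9, 4), (9, 5), (9, 6), (9, 7), (9, 8), (9, 9), (9, 10), (10, 3)}; count = 21.

For each of the 121 pairs (x, y) ∈ F_11², evaluate f(x, y) mod 11. Record the zeros.
  x = 0: [0↦10, 1↦8, 2↦6, 3↦4, 4↦2, 5↦0, 6↦9, 7↦7, 8↦5, 9↦3, 10↦1]  zeros at y ∈ {5}
  x = 1: [0↦10, 1↦7, 2↦4, 3↦1, 4↦9, 5↦6, 6↦3, 7↦0, 8↦8, 9↦5, 10↦2]  zeros at y ∈ {7}
  x = 2: [0↦3, 1↦10, 2↦6, 3↦2, 4↦9, 5↦5, 6↦1, 7↦8, 8↦4, 9↦0, 10↦7]  zeros at y ∈ {9}
  x = 3: [0↦0, 1↦6, 2↦1, 3↦7, 4↦2, 5↦8, 6↦3, 7↦9, 8↦4, 9↦10, 10↦5]  zeros at y ∈ {0}
  x = 4: [0↦1, 1↦6, 2↦0, 3↦5, 4↦10, 5↦4, 6↦9, 7↦3, 8↦8, 9↦2, 10↦7]  zeros at y ∈ {2}
  x = 5: [0↦6, 1↦10, 2↦3, 3↦7, 4↦0, 5↦4, 6↦8, 7↦1, 8↦5, 9↦9, 10↦2]  zeros at y ∈ {4}
  x = 6: [0↦4, 1↦7, 2↦10, 3↦2, 4↦5, 5↦8, 6↦0, 7↦3, 8↦6, 9↦9, 10↦1]  zeros at y ∈ {6}
  x = 7: [0↦6, 1↦8, 2↦10, 3↦1, 4↦3, 5↦5, 6↦7, 7↦9, 8↦0, 9↦2, 10↦4]  zeros at y ∈ {8}
  x = 8: [0↦1, 1↦2, 2↦3, 3↦4, 4↦5, 5↦6, 6↦7, 7↦8, 8↦9, 9↦10, 10↦0]  zeros at y ∈ {10}
  x = 9: [0↦0, 1↦0, 2↦0, 3↦0, 4↦0, 5↦0, 6↦0, 7↦0, 8↦0, 9↦0, 10↦0]  zeros at y ∈ {0, 1, 2, 3, 4, 5, 6, 7, 8, 9, 10}
  x = 10: [0↦3, 1↦2, 2↦1, 3↦0, 4↦10, 5↦9, 6↦8, 7↦7, 8↦6, 9↦5, 10↦4]  zeros at y ∈ {3}
Collecting zeros: affine points = {(0, 5), (1, 7), (2, 9), (3, 0), (4, 2), (5, 4), (6, 6), (7, 8), (8, 10), (9, 0), (9, 1), (9, 2), (9, 3), (9, 4), (9, 5), (9, 6), (9, 7), (9, 8), (9, 9), (9, 10), (10, 3)}.
Total count |C(F_11)_aff| = 21.


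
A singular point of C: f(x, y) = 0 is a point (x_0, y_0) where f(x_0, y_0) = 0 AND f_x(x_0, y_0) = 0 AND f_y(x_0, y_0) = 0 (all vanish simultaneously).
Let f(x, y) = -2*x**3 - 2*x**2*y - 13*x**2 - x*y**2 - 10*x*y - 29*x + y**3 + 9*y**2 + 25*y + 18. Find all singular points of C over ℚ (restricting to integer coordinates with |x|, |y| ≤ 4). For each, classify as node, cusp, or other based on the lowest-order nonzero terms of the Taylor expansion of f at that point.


Singular points: {(-1, -3)}; classification: node.

Compute partial derivatives:
  f_x = -6*x**2 - 4*x*y - 26*x - y**2 - 10*y - 29.
  f_y = -2*x**2 - 2*x*y - 10*x + 3*y**2 + 18*y + 25.
Scan x_0 ∈ {−4, ..., 4}. For each x_0, f_y(x_0, y) is a polynomial in y; find its integer roots y ∈ {−4, ..., 4}, then test f_x and f at those candidates.
  x = -4: f_y(-4, y) = 3*y**2 + 26*y + 33; no integer root y with |y| ≤ 4.
  x = -3: f_y(-3, y) = 3*y**2 + 24*y + 37; no integer root y with |y| ≤ 4.
  x = -2: f_y(-2, y) = 3*y**2 + 22*y + 37; no integer root y with |y| ≤ 4.
  x = -1: f_y(-1, y) = 3*y**2 + 20*y + 33; vanishes at y ∈ {-3}. (-1, -3): f_x = 0, f = 0 — SINGULAR.
  x = 0: f_y(0, y) = 3*y**2 + 18*y + 25; no integer root y with |y| ≤ 4.
  x = 1: f_y(1, y) = 3*y**2 + 16*y + 13; vanishes at y ∈ {-1}. (1, -1): f_x = -48 ≠ 0.
  x = 2: f_y(2, y) = 3*y**2 + 14*y - 3; no integer root y with |y| ≤ 4.
  x = 3: f_y(3, y) = 3*y**2 + 12*y - 23; no integer root y with |y| ≤ 4.
  x = 4: f_y(4, y) = 3*y**2 + 10*y - 47; no integer root y with |y| ≤ 4.
Only singular point on the grid: (-1, -3).
Classify: substitute x = -1 + u, y = -3 + v and expand: f = -2*u**3 - 2*u**2*v - u**2 - u*v**2 + v**3 + v**2.
No constant or linear terms (consistent with a singular point). Quadratic part: -u**2 + v**2. Cubic part: -2*u**3 - 2*u**2*v - u*v**2 + v**3.
The quadratic part v**2 - u**2 = (v − u)(v + u) splits into two distinct linear factors, so there are two distinct tangent lines y − -3 = ±(x − -1) — this is a node (ordinary double point).
Classification: node.


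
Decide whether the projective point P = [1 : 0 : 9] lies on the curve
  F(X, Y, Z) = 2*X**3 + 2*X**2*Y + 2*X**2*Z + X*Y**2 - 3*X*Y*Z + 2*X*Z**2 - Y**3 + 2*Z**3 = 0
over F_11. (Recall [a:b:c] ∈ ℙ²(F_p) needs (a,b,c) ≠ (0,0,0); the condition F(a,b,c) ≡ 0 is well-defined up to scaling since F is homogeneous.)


F(1,0,9) ≡ 1 (mod 11); P is NOT on the curve.

Evaluate F(1, 0, 9) term-by-term (mod 11).
  2*X**3 ↦ 2·1·1·1 = 2
  2*X**2*Y ↦ 2·1·0·1 = 0
  2*X**2*Z ↦ 2·1·1·9 = 18
  X*Y**2 ↦ 1·1·0·1 = 0
  -3*X*Y*Z ↦ -3·1·0·9 = 0
  2*X*Z**2 ↦ 2·1·1·81 = 162
  -Y**3 ↦ -1·1·0·1 = 0
  2*Z**3 ↦ 2·1·1·729 = 1458
Sum: F(1, 0, 9) = (2) + (0) + (18) + (0) + (0) + (162) + (0) + (1458) = 1640.
Reducing mod 11: 1640 ≡ 1 (mod 11).
Since F(a, b, c) ≡ 1 ≠ 0 (mod 11), P does NOT lie on the curve.


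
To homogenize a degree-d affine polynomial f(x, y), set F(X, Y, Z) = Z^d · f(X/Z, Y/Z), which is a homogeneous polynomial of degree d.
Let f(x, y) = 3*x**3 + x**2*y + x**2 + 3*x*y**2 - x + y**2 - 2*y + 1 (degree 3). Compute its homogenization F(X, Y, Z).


F(X, Y, Z) = 3*X**3 + X**2*Y + X**2*Z + 3*X*Y**2 - X*Z**2 + Y**2*Z - 2*Y*Z**2 + Z**3

deg(f) = 3.
Substitute x = X/Z, y = Y/Z into f, then multiply by Z^3.
  monomial 3·x^3·y^0 ↦ 3·X^3·Y^0·Z^0.
  monomial 1·x^2·y^1 ↦ 1·X^2·Y^1·Z^0.
  monomial 1·x^2·y^0 ↦ 1·X^2·Y^0·Z^1.
  monomial 3·x^1·y^2 ↦ 3·X^1·Y^2·Z^0.
  monomial -1·x^1·y^0 ↦ -1·X^1·Y^0·Z^2.
  monomial 1·x^0·y^2 ↦ 1·X^0·Y^2·Z^1.
  monomial -2·x^0·y^1 ↦ -2·X^0·Y^1·Z^2.
  monomial 1·x^0·y^0 ↦ 1·X^0·Y^0·Z^3.
Collecting: F(X, Y, Z) = 3*X**3 + X**2*Y + X**2*Z + 3*X*Y**2 - X*Z**2 + Y**2*Z - 2*Y*Z**2 + Z**3.


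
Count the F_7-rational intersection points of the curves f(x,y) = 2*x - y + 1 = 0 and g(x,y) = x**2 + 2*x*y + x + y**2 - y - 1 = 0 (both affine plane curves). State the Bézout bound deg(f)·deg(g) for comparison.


Common zeros: ∅; count = 0; Bézout bound = 2.

deg(f) = 1, deg(g) = 2, so Bézout bound = 2.
Scan x ∈ F_7. For each x, list the y ∈ F_7 with f(x, y) ≡ 0 and those with g(x, y) ≡ 0 (mod 7); the common zeros in that column are the intersection.
  x = 0: f ≡ 0 at y ∈ {1}; g ≡ 0 at y ∈ ∅; common: ∅.
  x = 1: f ≡ 0 at y ∈ {3}; g ≡ 0 at y ∈ {2, 4}; common: ∅.
  x = 2: f ≡ 0 at y ∈ {5}; g ≡ 0 at y ∈ ∅; common: ∅.
  x = 3: f ≡ 0 at y ∈ {0}; g ≡ 0 at y ∈ {3, 6}; common: ∅.
  x = 4: f ≡ 0 at y ∈ {2}; g ≡ 0 at y ∈ {3, 4}; common: ∅.
  x = 5: f ≡ 0 at y ∈ {4}; g ≡ 0 at y ∈ {6}; common: ∅.
  x = 6: f ≡ 0 at y ∈ {6}; g ≡ 0 at y ∈ ∅; common: ∅.
Collecting: common zeros = ∅, so the count is 0.
Comparison with the Bézout bound: 0 ≤ 2 = deg(f)·deg(g), as expected for curves with no common component (the affine F_7-count falls short of the bound because intersections may lie at infinity, over extension fields, or carry multiplicity).


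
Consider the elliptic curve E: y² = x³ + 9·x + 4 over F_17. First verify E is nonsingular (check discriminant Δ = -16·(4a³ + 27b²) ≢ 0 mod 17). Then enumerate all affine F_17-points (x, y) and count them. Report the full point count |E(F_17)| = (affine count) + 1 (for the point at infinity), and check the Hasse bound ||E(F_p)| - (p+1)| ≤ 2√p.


Affine points = {(0, 2), (0, 15), (2, 8), (2, 9), (4, 6), (4, 11), (5, 2), (5, 15), (6, 6), (6, 11), (7, 6), (7, 11), (9, 7), (9, 10), (12, 2), (12, 15), (14, 1), (14, 16)}; affine count = 18; |E(F_17)| = 19.

Discriminant check: Δ ∝ 4a³ + 27b² = 4·9³ + 27·4² = 4·729 + 27·16 ≡ 16 (mod 17). Nonzero ⇒ E is nonsingular.
For each x ∈ F_17, compute rhs = x³ + 9·x + 4 mod 17, then count y ∈ F_17 with y² ≡ rhs.
  x = 0: rhs = 4, matching y values: 2, 15 (2 points).
  x = 1: rhs = 14, matching y values: none (0 points).
  x = 2: rhs = 13, matching y values: 8, 9 (2 points).
  x = 3: rhs = 7, matching y values: none (0 points).
  x = 4: rhs = 2, matching y values: 6, 11 (2 points).
  x = 5: rhs = 4, matching y values: 2, 15 (2 points).
  x = 6: rhs = 2, matching y values: 6, 11 (2 points).
  x = 7: rhs = 2, matching y values: 6, 11 (2 points).
  x = 8: rhs = 10, matching y values: none (0 points).
  x = 9: rhs = 15, matching y values: 7, 10 (2 points).
  x = 10: rhs = 6, matching y values: none (0 points).
  x = 11: rhs = 6, matching y values: none (0 points).
  x = 12: rhs = 4, matching y values: 2, 15 (2 points).
  x = 13: rhs = 6, matching y values: none (0 points).
  x = 14: rhs = 1, matching y values: 1, 16 (2 points).
  x = 15: rhs = 12, matching y values: none (0 points).
  x = 16: rhs = 11, matching y values: none (0 points).
Total affine count: 18.
Full point count |E(F_17)| = 18 + 1 = 19.
Hasse bound: |19 − (17+1)| = |1| = 1 ≤ 2√17 ≈ 8.2462 ✓.


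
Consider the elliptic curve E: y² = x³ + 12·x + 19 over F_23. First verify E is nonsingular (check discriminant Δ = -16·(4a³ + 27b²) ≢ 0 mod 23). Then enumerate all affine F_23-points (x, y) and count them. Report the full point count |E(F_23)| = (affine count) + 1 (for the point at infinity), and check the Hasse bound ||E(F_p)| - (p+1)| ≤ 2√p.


Affine points = {(1, 3), (1, 20), (3, 6), (3, 17), (4, 4), (4, 19), (6, 10), (6, 13), (7, 3), (7, 20), (8, 11), (8, 12), (10, 9), (10, 14), (13, 7), (13, 16), (15, 3), (15, 20), (16, 11), (16, 12), (18, 8), (18, 15), (20, 5), (20, 18), (22, 11), (22, 12)}; affine count = 26; |E(F_23)| = 27.

Discriminant check: Δ ∝ 4a³ + 27b² = 4·12³ + 27·19² = 4·1728 + 27·361 ≡ 7 (mod 23). Nonzero ⇒ E is nonsingular.
For each x ∈ F_23, compute rhs = x³ + 12·x + 19 mod 23, then count y ∈ F_23 with y² ≡ rhs.
  x = 0: rhs = 19, matching y values: none (0 points).
  x = 1: rhs = 9, matching y values: 3, 20 (2 points).
  x = 2: rhs = 5, matching y values: none (0 points).
  x = 3: rhs = 13, matching y values: 6, 17 (2 points).
  x = 4: rhs = 16, matching y values: 4, 19 (2 points).
  x = 5: rhs = 20, matching y values: none (0 points).
  x = 6: rhs = 8, matching y values: 10, 13 (2 points).
  x = 7: rhs = 9, matching y values: 3, 20 (2 points).
  x = 8: rhs = 6, matching y values: 11, 12 (2 points).
  x = 9: rhs = 5, matching y values: none (0 points).
  x = 10: rhs = 12, matching y values: 9, 14 (2 points).
  x = 11: rhs = 10, matching y values: none (0 points).
  x = 12: rhs = 5, matching y values: none (0 points).
  x = 13: rhs = 3, matching y values: 7, 16 (2 points).
  x = 14: rhs = 10, matching y values: none (0 points).
  x = 15: rhs = 9, matching y values: 3, 20 (2 points).
  x = 16: rhs = 6, matching y values: 11, 12 (2 points).
  x = 17: rhs = 7, matching y values: none (0 points).
  x = 18: rhs = 18, matching y values: 8, 15 (2 points).
  x = 19: rhs = 22, matching y values: none (0 points).
  x = 20: rhs = 2, matching y values: 5, 18 (2 points).
  x = 21: rhs = 10, matching y values: none (0 points).
  x = 22: rhs = 6, matching y values: 11, 12 (2 points).
Total affine count: 26.
Full point count |E(F_23)| = 26 + 1 = 27.
Hasse bound: |27 − (23+1)| = |3| = 3 ≤ 2√23 ≈ 9.5917 ✓.
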